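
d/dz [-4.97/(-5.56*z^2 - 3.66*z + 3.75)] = (-55.2664*z - 18.1902)/(5.56*z^2 + 3.66*z - 3.75)^2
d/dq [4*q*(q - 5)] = 8*q - 20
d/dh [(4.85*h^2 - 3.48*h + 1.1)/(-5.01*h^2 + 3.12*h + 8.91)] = (-2.3028*h^2 + 97.449*h - 34.4388)/(25.1001*h^4 - 31.2624*h^3 - 79.5438*h^2 + 55.5984*h + 79.3881)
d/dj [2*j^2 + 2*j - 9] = 4*j + 2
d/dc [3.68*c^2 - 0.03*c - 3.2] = 7.36*c - 0.03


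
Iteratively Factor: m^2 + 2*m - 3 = (m + 3)*(m - 1)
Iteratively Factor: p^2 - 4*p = (p)*(p - 4)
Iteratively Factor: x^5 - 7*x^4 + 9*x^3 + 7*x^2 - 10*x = (x + 1)*(x^4 - 8*x^3 + 17*x^2 - 10*x) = x*(x + 1)*(x^3 - 8*x^2 + 17*x - 10) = x*(x - 1)*(x + 1)*(x^2 - 7*x + 10) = x*(x - 2)*(x - 1)*(x + 1)*(x - 5)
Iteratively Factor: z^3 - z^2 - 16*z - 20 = (z + 2)*(z^2 - 3*z - 10) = (z - 5)*(z + 2)*(z + 2)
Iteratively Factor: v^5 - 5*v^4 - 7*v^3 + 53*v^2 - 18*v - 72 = (v + 1)*(v^4 - 6*v^3 - v^2 + 54*v - 72) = (v - 4)*(v + 1)*(v^3 - 2*v^2 - 9*v + 18) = (v - 4)*(v - 3)*(v + 1)*(v^2 + v - 6) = (v - 4)*(v - 3)*(v + 1)*(v + 3)*(v - 2)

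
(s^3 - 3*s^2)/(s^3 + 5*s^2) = (s - 3)/(s + 5)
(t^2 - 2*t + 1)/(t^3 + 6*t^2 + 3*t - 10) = (t - 1)/(t^2 + 7*t + 10)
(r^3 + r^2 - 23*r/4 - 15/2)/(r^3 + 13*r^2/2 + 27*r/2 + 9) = (r - 5/2)/(r + 3)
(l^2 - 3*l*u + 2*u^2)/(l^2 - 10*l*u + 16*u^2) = (-l + u)/(-l + 8*u)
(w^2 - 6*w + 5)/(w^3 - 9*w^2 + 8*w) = (w - 5)/(w*(w - 8))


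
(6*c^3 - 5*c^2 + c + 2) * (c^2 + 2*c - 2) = 6*c^5 + 7*c^4 - 21*c^3 + 14*c^2 + 2*c - 4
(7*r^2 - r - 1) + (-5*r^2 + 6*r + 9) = 2*r^2 + 5*r + 8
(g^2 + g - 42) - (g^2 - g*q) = g*q + g - 42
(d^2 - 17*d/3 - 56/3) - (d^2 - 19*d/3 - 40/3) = 2*d/3 - 16/3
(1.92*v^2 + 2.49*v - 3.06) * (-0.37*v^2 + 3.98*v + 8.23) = -0.7104*v^4 + 6.7203*v^3 + 26.844*v^2 + 8.3139*v - 25.1838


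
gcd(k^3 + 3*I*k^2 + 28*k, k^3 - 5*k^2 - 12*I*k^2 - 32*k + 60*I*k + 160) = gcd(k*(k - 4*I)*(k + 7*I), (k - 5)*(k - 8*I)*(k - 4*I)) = k - 4*I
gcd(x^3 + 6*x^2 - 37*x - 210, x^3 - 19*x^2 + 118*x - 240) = x - 6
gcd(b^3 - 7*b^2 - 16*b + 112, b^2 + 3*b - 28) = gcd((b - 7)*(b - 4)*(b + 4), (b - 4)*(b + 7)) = b - 4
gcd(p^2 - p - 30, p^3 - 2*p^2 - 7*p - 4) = 1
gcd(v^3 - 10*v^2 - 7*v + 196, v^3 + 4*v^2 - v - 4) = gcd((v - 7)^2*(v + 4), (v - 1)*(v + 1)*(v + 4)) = v + 4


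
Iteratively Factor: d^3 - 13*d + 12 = (d + 4)*(d^2 - 4*d + 3) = (d - 3)*(d + 4)*(d - 1)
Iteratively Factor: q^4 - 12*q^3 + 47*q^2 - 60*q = (q - 3)*(q^3 - 9*q^2 + 20*q) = (q - 4)*(q - 3)*(q^2 - 5*q) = (q - 5)*(q - 4)*(q - 3)*(q)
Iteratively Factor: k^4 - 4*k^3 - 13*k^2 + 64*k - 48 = (k + 4)*(k^3 - 8*k^2 + 19*k - 12) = (k - 3)*(k + 4)*(k^2 - 5*k + 4) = (k - 3)*(k - 1)*(k + 4)*(k - 4)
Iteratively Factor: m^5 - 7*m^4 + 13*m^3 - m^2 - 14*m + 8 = (m + 1)*(m^4 - 8*m^3 + 21*m^2 - 22*m + 8) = (m - 1)*(m + 1)*(m^3 - 7*m^2 + 14*m - 8) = (m - 1)^2*(m + 1)*(m^2 - 6*m + 8) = (m - 4)*(m - 1)^2*(m + 1)*(m - 2)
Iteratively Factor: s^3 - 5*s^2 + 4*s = (s - 1)*(s^2 - 4*s) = (s - 4)*(s - 1)*(s)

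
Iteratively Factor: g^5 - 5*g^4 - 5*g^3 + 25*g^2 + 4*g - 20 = (g + 2)*(g^4 - 7*g^3 + 9*g^2 + 7*g - 10) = (g - 5)*(g + 2)*(g^3 - 2*g^2 - g + 2) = (g - 5)*(g - 2)*(g + 2)*(g^2 - 1) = (g - 5)*(g - 2)*(g - 1)*(g + 2)*(g + 1)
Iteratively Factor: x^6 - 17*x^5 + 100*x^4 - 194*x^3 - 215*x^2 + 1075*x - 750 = (x - 5)*(x^5 - 12*x^4 + 40*x^3 + 6*x^2 - 185*x + 150) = (x - 5)^2*(x^4 - 7*x^3 + 5*x^2 + 31*x - 30) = (x - 5)^2*(x - 3)*(x^3 - 4*x^2 - 7*x + 10) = (x - 5)^2*(x - 3)*(x - 1)*(x^2 - 3*x - 10) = (x - 5)^2*(x - 3)*(x - 1)*(x + 2)*(x - 5)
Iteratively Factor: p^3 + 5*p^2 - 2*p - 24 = (p + 3)*(p^2 + 2*p - 8) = (p + 3)*(p + 4)*(p - 2)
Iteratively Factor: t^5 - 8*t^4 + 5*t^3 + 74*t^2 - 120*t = (t)*(t^4 - 8*t^3 + 5*t^2 + 74*t - 120) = t*(t - 4)*(t^3 - 4*t^2 - 11*t + 30) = t*(t - 4)*(t + 3)*(t^2 - 7*t + 10) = t*(t - 5)*(t - 4)*(t + 3)*(t - 2)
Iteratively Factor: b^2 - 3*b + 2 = (b - 1)*(b - 2)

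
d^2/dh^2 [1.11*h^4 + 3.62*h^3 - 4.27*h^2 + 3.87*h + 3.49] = 13.32*h^2 + 21.72*h - 8.54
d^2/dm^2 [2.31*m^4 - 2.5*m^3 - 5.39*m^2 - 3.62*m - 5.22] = 27.72*m^2 - 15.0*m - 10.78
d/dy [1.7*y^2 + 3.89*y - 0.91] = 3.4*y + 3.89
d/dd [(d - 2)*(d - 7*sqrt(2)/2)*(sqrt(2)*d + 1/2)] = 3*sqrt(2)*d^2 - 13*d - 4*sqrt(2)*d - 7*sqrt(2)/4 + 13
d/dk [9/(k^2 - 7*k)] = 9*(7 - 2*k)/(k^2*(k - 7)^2)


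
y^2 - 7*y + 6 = (y - 6)*(y - 1)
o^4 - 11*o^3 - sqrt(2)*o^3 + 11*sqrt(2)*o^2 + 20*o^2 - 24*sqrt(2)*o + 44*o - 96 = (o - 8)*(o - 3)*(o - 2*sqrt(2))*(o + sqrt(2))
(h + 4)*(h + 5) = h^2 + 9*h + 20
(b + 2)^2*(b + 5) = b^3 + 9*b^2 + 24*b + 20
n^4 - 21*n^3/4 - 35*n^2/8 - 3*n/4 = n*(n - 6)*(n + 1/4)*(n + 1/2)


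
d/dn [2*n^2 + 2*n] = 4*n + 2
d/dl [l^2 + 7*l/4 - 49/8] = 2*l + 7/4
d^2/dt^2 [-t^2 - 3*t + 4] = -2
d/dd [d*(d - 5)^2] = (d - 5)*(3*d - 5)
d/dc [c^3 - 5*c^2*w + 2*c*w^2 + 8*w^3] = 3*c^2 - 10*c*w + 2*w^2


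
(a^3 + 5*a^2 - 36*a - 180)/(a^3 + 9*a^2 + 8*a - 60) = (a - 6)/(a - 2)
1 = 1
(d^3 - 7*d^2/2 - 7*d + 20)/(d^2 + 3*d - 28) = (d^2 + d/2 - 5)/(d + 7)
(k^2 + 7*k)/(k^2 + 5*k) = (k + 7)/(k + 5)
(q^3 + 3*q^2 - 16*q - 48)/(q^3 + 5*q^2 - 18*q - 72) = (q + 4)/(q + 6)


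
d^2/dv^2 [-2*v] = 0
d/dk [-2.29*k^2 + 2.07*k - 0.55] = 2.07 - 4.58*k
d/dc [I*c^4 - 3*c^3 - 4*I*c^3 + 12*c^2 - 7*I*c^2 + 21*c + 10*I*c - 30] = 4*I*c^3 + c^2*(-9 - 12*I) + c*(24 - 14*I) + 21 + 10*I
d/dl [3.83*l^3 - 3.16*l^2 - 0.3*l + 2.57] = 11.49*l^2 - 6.32*l - 0.3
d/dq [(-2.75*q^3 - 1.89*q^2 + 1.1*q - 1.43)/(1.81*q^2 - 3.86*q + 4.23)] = (-4.9775*q^4 + 21.23*q^3 - 29.5931*q^2 - 10.8128*q - 0.866799999999999)/(3.2761*q^4 - 13.9732*q^3 + 30.2122*q^2 - 32.6556*q + 17.8929)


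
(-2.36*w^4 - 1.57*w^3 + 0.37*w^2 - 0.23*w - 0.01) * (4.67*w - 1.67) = -11.0212*w^5 - 3.3907*w^4 + 4.3498*w^3 - 1.692*w^2 + 0.3374*w + 0.0167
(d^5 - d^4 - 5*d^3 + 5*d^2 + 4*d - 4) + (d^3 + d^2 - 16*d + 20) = d^5 - d^4 - 4*d^3 + 6*d^2 - 12*d + 16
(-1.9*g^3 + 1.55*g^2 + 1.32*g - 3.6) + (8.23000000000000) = -1.9*g^3 + 1.55*g^2 + 1.32*g + 4.63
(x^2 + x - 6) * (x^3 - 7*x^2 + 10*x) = x^5 - 6*x^4 - 3*x^3 + 52*x^2 - 60*x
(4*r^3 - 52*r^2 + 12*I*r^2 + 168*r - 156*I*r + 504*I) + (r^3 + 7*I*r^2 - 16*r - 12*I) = 5*r^3 - 52*r^2 + 19*I*r^2 + 152*r - 156*I*r + 492*I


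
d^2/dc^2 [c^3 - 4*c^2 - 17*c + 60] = 6*c - 8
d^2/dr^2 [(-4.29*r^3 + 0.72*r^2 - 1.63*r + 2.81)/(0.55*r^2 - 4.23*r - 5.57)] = (-3.5527136788005e-15*r^5 - 1.4210854715202e-14*r^4 - 177.441902*r^3 - 588.128244*r^2 - 867.766746*r + 239.26001)/(0.166375*r^6 - 3.838725*r^5 + 24.46851*r^4 + 2.064663*r^3 - 247.799274*r^2 - 393.705981*r - 172.808693)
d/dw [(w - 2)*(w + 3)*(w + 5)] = 3*w^2 + 12*w - 1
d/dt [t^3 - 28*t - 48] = 3*t^2 - 28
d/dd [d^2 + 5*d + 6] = 2*d + 5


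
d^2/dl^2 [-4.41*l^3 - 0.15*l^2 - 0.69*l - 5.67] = -26.46*l - 0.3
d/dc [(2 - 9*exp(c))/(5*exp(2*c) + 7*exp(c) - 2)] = (45*exp(2*c) - 20*exp(c) + 4)*exp(c)/(25*exp(4*c) + 70*exp(3*c) + 29*exp(2*c) - 28*exp(c) + 4)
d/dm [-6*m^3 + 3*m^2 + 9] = 6*m*(1 - 3*m)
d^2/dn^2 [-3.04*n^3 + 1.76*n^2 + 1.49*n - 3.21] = 3.52 - 18.24*n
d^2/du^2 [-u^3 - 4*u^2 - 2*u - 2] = -6*u - 8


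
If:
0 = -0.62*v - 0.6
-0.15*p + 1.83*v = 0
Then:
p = -11.81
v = -0.97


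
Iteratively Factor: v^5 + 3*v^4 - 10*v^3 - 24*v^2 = (v)*(v^4 + 3*v^3 - 10*v^2 - 24*v) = v*(v + 4)*(v^3 - v^2 - 6*v) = v^2*(v + 4)*(v^2 - v - 6) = v^2*(v - 3)*(v + 4)*(v + 2)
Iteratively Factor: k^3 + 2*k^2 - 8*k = (k + 4)*(k^2 - 2*k) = (k - 2)*(k + 4)*(k)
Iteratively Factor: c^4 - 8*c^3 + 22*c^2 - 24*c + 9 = (c - 1)*(c^3 - 7*c^2 + 15*c - 9) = (c - 1)^2*(c^2 - 6*c + 9) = (c - 3)*(c - 1)^2*(c - 3)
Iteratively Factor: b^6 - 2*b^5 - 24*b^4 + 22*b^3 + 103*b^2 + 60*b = (b + 4)*(b^5 - 6*b^4 + 22*b^2 + 15*b) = (b + 1)*(b + 4)*(b^4 - 7*b^3 + 7*b^2 + 15*b) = (b - 3)*(b + 1)*(b + 4)*(b^3 - 4*b^2 - 5*b) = b*(b - 3)*(b + 1)*(b + 4)*(b^2 - 4*b - 5) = b*(b - 3)*(b + 1)^2*(b + 4)*(b - 5)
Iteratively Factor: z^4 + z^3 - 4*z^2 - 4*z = (z + 1)*(z^3 - 4*z) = z*(z + 1)*(z^2 - 4) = z*(z - 2)*(z + 1)*(z + 2)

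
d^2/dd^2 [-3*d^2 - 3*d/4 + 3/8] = -6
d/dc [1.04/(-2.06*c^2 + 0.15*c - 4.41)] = (4.2848*c - 0.156)/(2.06*c^2 - 0.15*c + 4.41)^2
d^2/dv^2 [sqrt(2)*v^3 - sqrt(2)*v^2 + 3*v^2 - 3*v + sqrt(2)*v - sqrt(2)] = 6*sqrt(2)*v - 2*sqrt(2) + 6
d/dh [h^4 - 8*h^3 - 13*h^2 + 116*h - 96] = 4*h^3 - 24*h^2 - 26*h + 116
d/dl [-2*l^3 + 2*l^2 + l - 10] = -6*l^2 + 4*l + 1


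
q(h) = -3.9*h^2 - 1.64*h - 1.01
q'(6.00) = -48.44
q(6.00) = -151.25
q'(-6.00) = 45.16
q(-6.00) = -131.57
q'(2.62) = -22.08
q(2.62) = -32.08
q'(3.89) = -31.98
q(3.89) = -66.40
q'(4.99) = -40.56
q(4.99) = -106.30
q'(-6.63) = 50.07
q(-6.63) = -161.57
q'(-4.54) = 33.77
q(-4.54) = -73.95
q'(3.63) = -29.95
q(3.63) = -58.35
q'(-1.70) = 11.62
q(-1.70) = -9.49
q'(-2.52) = 18.02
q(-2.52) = -21.64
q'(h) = -7.8*h - 1.64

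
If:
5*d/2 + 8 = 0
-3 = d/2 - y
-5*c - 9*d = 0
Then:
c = 144/25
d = -16/5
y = 7/5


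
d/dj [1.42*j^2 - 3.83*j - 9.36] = 2.84*j - 3.83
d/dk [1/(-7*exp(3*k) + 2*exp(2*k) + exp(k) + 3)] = (21*exp(2*k) - 4*exp(k) - 1)*exp(k)/(-7*exp(3*k) + 2*exp(2*k) + exp(k) + 3)^2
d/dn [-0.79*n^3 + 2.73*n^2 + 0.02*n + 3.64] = -2.37*n^2 + 5.46*n + 0.02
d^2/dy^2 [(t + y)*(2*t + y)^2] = 10*t + 6*y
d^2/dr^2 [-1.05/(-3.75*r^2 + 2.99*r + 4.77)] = (29.53125*r^2 - 23.54625*r - 1.05*(7.5*r - 2.99)*(15.0*r - 5.98) - 37.56375)/(-3.75*r^2 + 2.99*r + 4.77)^3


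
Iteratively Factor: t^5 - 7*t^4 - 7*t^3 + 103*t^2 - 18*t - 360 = (t - 4)*(t^4 - 3*t^3 - 19*t^2 + 27*t + 90) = (t - 5)*(t - 4)*(t^3 + 2*t^2 - 9*t - 18) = (t - 5)*(t - 4)*(t + 3)*(t^2 - t - 6) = (t - 5)*(t - 4)*(t - 3)*(t + 3)*(t + 2)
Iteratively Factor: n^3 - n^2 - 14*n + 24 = (n - 3)*(n^2 + 2*n - 8) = (n - 3)*(n + 4)*(n - 2)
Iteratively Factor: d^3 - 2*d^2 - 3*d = (d)*(d^2 - 2*d - 3) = d*(d - 3)*(d + 1)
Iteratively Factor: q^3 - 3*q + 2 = (q - 1)*(q^2 + q - 2) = (q - 1)^2*(q + 2)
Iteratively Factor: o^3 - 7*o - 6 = (o + 1)*(o^2 - o - 6) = (o + 1)*(o + 2)*(o - 3)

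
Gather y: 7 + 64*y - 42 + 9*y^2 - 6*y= 9*y^2 + 58*y - 35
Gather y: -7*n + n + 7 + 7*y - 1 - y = -6*n + 6*y + 6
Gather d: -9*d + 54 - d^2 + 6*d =-d^2 - 3*d + 54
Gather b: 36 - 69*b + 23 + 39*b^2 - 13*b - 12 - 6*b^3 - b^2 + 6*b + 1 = -6*b^3 + 38*b^2 - 76*b + 48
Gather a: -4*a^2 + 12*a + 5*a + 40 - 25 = -4*a^2 + 17*a + 15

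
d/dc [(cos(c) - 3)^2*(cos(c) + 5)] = -(cos(c) - 3)*(3*cos(c) + 7)*sin(c)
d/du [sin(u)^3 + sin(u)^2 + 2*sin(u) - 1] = (3*sin(u)^2 + 2*sin(u) + 2)*cos(u)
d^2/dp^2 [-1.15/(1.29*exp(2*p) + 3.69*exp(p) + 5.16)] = (-1.15*(2.58*exp(p) + 3.69)*(5.16*exp(p) + 7.38)*exp(p) + (5.934*exp(p) + 4.2435)*(1.29*exp(2*p) + 3.69*exp(p) + 5.16))*exp(p)/(1.29*exp(2*p) + 3.69*exp(p) + 5.16)^3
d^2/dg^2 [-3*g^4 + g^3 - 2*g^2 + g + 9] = -36*g^2 + 6*g - 4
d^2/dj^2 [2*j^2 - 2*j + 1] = 4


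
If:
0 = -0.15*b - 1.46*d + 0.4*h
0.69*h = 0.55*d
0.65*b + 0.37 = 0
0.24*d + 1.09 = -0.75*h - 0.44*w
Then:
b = -0.57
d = 0.07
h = 0.06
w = -2.62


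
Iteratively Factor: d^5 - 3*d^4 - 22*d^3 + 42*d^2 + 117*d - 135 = (d - 3)*(d^4 - 22*d^2 - 24*d + 45) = (d - 3)*(d + 3)*(d^3 - 3*d^2 - 13*d + 15) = (d - 5)*(d - 3)*(d + 3)*(d^2 + 2*d - 3) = (d - 5)*(d - 3)*(d + 3)^2*(d - 1)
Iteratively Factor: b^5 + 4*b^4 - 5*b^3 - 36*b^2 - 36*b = (b - 3)*(b^4 + 7*b^3 + 16*b^2 + 12*b) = (b - 3)*(b + 3)*(b^3 + 4*b^2 + 4*b) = (b - 3)*(b + 2)*(b + 3)*(b^2 + 2*b) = b*(b - 3)*(b + 2)*(b + 3)*(b + 2)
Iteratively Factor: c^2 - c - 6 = (c + 2)*(c - 3)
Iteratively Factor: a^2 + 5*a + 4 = (a + 4)*(a + 1)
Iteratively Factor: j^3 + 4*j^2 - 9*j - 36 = (j - 3)*(j^2 + 7*j + 12) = (j - 3)*(j + 4)*(j + 3)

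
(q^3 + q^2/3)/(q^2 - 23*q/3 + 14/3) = q^2*(3*q + 1)/(3*q^2 - 23*q + 14)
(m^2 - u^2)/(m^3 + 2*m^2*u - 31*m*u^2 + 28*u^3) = (-m - u)/(-m^2 - 3*m*u + 28*u^2)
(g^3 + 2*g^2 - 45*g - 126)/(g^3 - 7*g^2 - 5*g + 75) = (g^2 - g - 42)/(g^2 - 10*g + 25)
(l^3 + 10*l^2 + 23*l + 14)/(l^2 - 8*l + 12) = (l^3 + 10*l^2 + 23*l + 14)/(l^2 - 8*l + 12)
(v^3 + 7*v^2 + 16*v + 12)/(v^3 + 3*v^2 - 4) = (v + 3)/(v - 1)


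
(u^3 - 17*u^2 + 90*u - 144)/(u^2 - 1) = (u^3 - 17*u^2 + 90*u - 144)/(u^2 - 1)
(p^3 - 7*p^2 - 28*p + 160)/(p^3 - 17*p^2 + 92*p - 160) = (p + 5)/(p - 5)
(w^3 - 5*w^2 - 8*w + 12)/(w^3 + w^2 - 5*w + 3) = (w^2 - 4*w - 12)/(w^2 + 2*w - 3)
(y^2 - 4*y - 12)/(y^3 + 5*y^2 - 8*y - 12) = (y^2 - 4*y - 12)/(y^3 + 5*y^2 - 8*y - 12)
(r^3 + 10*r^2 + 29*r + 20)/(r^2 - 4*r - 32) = (r^2 + 6*r + 5)/(r - 8)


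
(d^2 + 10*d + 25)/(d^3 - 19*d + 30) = (d + 5)/(d^2 - 5*d + 6)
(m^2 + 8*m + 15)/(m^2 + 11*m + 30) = (m + 3)/(m + 6)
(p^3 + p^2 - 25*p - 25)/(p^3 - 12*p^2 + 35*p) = (p^2 + 6*p + 5)/(p*(p - 7))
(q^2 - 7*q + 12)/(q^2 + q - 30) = (q^2 - 7*q + 12)/(q^2 + q - 30)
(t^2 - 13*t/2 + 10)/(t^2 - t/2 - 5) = (t - 4)/(t + 2)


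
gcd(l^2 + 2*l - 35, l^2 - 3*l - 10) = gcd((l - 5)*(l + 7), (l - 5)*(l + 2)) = l - 5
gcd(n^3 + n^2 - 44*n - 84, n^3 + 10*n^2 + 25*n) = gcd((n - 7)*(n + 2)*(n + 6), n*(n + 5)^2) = 1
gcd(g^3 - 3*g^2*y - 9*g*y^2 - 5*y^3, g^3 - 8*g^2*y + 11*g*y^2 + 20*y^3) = -g^2 + 4*g*y + 5*y^2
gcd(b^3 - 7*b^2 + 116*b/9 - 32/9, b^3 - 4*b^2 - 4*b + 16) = b - 4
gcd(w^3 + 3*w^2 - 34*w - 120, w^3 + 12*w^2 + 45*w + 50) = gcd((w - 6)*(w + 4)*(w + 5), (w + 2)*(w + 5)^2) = w + 5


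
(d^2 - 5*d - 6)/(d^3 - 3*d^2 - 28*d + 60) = (d + 1)/(d^2 + 3*d - 10)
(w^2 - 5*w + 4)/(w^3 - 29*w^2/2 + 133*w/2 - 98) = 2*(w - 1)/(2*w^2 - 21*w + 49)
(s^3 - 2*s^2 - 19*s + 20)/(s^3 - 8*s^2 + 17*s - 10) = (s + 4)/(s - 2)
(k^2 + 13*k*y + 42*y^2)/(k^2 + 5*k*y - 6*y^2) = (-k - 7*y)/(-k + y)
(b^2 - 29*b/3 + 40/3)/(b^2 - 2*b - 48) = (b - 5/3)/(b + 6)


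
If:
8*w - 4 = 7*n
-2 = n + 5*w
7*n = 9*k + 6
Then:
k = -170/129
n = -36/43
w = -10/43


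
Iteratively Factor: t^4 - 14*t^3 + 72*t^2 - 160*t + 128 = (t - 4)*(t^3 - 10*t^2 + 32*t - 32) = (t - 4)^2*(t^2 - 6*t + 8) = (t - 4)^3*(t - 2)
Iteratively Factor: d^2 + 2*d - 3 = (d - 1)*(d + 3)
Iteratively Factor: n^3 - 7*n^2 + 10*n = (n)*(n^2 - 7*n + 10) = n*(n - 5)*(n - 2)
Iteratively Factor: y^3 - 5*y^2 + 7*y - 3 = (y - 1)*(y^2 - 4*y + 3) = (y - 1)^2*(y - 3)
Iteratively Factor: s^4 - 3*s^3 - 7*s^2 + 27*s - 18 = (s + 3)*(s^3 - 6*s^2 + 11*s - 6) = (s - 3)*(s + 3)*(s^2 - 3*s + 2) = (s - 3)*(s - 1)*(s + 3)*(s - 2)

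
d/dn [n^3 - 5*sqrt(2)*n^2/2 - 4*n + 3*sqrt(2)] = 3*n^2 - 5*sqrt(2)*n - 4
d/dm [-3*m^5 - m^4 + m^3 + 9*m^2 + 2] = m*(-15*m^3 - 4*m^2 + 3*m + 18)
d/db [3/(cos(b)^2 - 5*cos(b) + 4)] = 3*(2*cos(b) - 5)*sin(b)/(cos(b)^2 - 5*cos(b) + 4)^2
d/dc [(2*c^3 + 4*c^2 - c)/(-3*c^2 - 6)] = (-2*c^4 - 13*c^2 - 16*c + 2)/(3*(c^4 + 4*c^2 + 4))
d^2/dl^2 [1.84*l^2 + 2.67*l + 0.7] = 3.68000000000000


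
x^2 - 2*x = x*(x - 2)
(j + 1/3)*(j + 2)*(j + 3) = j^3 + 16*j^2/3 + 23*j/3 + 2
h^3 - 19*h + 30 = (h - 3)*(h - 2)*(h + 5)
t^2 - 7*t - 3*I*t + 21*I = (t - 7)*(t - 3*I)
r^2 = r^2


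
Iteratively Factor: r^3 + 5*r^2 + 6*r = (r + 2)*(r^2 + 3*r) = (r + 2)*(r + 3)*(r)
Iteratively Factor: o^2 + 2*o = (o)*(o + 2)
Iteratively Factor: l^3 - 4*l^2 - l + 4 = (l + 1)*(l^2 - 5*l + 4) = (l - 1)*(l + 1)*(l - 4)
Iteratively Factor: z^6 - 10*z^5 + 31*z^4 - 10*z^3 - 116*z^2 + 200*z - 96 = (z - 4)*(z^5 - 6*z^4 + 7*z^3 + 18*z^2 - 44*z + 24) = (z - 4)*(z - 2)*(z^4 - 4*z^3 - z^2 + 16*z - 12) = (z - 4)*(z - 3)*(z - 2)*(z^3 - z^2 - 4*z + 4) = (z - 4)*(z - 3)*(z - 2)*(z + 2)*(z^2 - 3*z + 2) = (z - 4)*(z - 3)*(z - 2)^2*(z + 2)*(z - 1)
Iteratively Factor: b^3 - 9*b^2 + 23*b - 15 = (b - 3)*(b^2 - 6*b + 5) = (b - 3)*(b - 1)*(b - 5)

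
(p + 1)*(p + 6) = p^2 + 7*p + 6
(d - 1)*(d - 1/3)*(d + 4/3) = d^3 - 13*d/9 + 4/9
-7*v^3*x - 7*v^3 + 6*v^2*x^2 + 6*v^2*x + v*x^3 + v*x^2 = (-v + x)*(7*v + x)*(v*x + v)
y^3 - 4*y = y*(y - 2)*(y + 2)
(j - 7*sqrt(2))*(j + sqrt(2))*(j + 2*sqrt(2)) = j^3 - 4*sqrt(2)*j^2 - 38*j - 28*sqrt(2)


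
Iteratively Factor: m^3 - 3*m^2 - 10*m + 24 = (m + 3)*(m^2 - 6*m + 8) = (m - 2)*(m + 3)*(m - 4)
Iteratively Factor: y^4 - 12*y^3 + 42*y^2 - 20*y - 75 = (y - 5)*(y^3 - 7*y^2 + 7*y + 15) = (y - 5)*(y + 1)*(y^2 - 8*y + 15) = (y - 5)^2*(y + 1)*(y - 3)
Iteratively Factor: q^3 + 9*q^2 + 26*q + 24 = (q + 4)*(q^2 + 5*q + 6) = (q + 3)*(q + 4)*(q + 2)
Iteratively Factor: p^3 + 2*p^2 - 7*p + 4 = (p - 1)*(p^2 + 3*p - 4) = (p - 1)*(p + 4)*(p - 1)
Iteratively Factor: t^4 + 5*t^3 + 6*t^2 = (t)*(t^3 + 5*t^2 + 6*t) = t*(t + 3)*(t^2 + 2*t) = t^2*(t + 3)*(t + 2)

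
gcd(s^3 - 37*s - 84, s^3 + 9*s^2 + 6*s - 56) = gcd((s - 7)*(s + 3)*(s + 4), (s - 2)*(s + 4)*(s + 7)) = s + 4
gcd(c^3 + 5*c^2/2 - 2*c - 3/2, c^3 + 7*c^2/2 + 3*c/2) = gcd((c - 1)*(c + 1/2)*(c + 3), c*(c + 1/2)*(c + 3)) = c^2 + 7*c/2 + 3/2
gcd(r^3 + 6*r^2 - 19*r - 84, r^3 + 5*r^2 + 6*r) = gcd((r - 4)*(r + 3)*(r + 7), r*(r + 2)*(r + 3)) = r + 3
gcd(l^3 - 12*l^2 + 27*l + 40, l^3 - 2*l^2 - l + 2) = l + 1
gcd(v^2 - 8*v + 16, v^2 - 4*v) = v - 4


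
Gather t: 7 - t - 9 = -t - 2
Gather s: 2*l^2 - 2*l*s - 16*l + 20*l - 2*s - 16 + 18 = 2*l^2 + 4*l + s*(-2*l - 2) + 2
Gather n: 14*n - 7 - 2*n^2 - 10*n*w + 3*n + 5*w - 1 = -2*n^2 + n*(17 - 10*w) + 5*w - 8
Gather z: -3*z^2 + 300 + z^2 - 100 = 200 - 2*z^2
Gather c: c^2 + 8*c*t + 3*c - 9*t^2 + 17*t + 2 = c^2 + c*(8*t + 3) - 9*t^2 + 17*t + 2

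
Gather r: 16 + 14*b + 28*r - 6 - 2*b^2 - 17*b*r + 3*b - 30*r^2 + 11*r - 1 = -2*b^2 + 17*b - 30*r^2 + r*(39 - 17*b) + 9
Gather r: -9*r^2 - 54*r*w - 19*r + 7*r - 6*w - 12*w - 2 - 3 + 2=-9*r^2 + r*(-54*w - 12) - 18*w - 3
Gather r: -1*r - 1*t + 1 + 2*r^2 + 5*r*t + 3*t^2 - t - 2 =2*r^2 + r*(5*t - 1) + 3*t^2 - 2*t - 1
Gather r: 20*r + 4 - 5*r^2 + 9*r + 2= -5*r^2 + 29*r + 6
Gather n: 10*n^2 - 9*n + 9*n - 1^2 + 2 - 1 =10*n^2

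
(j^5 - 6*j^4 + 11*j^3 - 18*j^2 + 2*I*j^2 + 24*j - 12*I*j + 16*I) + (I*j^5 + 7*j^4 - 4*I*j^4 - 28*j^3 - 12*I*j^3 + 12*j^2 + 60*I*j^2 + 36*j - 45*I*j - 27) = j^5 + I*j^5 + j^4 - 4*I*j^4 - 17*j^3 - 12*I*j^3 - 6*j^2 + 62*I*j^2 + 60*j - 57*I*j - 27 + 16*I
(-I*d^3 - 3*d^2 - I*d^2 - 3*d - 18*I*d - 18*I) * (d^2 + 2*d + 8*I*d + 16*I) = -I*d^5 + 5*d^4 - 3*I*d^4 + 15*d^3 - 44*I*d^3 + 154*d^2 - 126*I*d^2 + 432*d - 84*I*d + 288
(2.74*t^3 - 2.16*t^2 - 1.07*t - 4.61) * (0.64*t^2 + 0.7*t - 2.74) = 1.7536*t^5 + 0.5356*t^4 - 9.7044*t^3 + 2.219*t^2 - 0.295199999999999*t + 12.6314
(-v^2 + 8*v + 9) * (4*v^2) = -4*v^4 + 32*v^3 + 36*v^2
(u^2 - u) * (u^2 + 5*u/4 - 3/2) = u^4 + u^3/4 - 11*u^2/4 + 3*u/2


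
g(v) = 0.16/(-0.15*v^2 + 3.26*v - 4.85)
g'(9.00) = -0.00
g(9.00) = 0.01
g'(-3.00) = -0.00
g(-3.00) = -0.01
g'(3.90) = -0.01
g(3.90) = 0.03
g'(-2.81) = -0.00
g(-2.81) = -0.01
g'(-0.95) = -0.01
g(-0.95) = -0.02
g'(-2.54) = -0.00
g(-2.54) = -0.01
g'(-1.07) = -0.01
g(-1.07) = -0.02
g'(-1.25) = -0.01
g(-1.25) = -0.02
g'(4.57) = -0.01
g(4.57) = 0.02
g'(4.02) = -0.01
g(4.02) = 0.03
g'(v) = 0.16*(0.3*v - 3.26)/(-0.15*v^2 + 3.26*v - 4.85)^2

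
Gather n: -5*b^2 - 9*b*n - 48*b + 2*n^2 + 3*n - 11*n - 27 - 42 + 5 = -5*b^2 - 48*b + 2*n^2 + n*(-9*b - 8) - 64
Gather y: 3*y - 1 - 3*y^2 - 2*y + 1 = -3*y^2 + y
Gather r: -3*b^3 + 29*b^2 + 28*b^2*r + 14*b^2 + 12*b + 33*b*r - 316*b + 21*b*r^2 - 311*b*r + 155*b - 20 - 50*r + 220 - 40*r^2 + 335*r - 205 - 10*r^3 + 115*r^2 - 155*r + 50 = -3*b^3 + 43*b^2 - 149*b - 10*r^3 + r^2*(21*b + 75) + r*(28*b^2 - 278*b + 130) + 45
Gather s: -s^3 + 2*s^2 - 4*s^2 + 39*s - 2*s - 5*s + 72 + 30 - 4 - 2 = -s^3 - 2*s^2 + 32*s + 96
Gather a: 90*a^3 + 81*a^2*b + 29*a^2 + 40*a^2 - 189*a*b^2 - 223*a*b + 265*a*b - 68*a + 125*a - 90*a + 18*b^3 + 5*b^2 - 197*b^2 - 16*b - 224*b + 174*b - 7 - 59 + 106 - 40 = 90*a^3 + a^2*(81*b + 69) + a*(-189*b^2 + 42*b - 33) + 18*b^3 - 192*b^2 - 66*b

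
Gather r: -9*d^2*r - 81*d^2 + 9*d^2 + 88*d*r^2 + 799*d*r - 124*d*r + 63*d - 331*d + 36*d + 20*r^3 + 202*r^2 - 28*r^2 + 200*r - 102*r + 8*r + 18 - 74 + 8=-72*d^2 - 232*d + 20*r^3 + r^2*(88*d + 174) + r*(-9*d^2 + 675*d + 106) - 48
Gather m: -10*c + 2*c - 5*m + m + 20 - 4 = -8*c - 4*m + 16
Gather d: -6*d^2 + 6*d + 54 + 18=-6*d^2 + 6*d + 72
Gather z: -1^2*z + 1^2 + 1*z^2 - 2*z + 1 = z^2 - 3*z + 2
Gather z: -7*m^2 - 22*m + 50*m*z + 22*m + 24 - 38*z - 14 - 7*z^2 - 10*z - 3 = -7*m^2 - 7*z^2 + z*(50*m - 48) + 7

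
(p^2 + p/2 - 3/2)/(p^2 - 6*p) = (2*p^2 + p - 3)/(2*p*(p - 6))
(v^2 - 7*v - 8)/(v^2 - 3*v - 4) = (v - 8)/(v - 4)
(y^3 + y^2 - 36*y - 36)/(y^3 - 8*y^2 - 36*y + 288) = (y + 1)/(y - 8)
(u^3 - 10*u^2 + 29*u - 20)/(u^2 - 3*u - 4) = (u^2 - 6*u + 5)/(u + 1)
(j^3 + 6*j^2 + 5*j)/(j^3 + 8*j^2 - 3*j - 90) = j*(j + 1)/(j^2 + 3*j - 18)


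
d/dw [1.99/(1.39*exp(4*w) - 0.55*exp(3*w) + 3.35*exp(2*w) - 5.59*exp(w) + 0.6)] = (-11.0644*exp(3*w) + 3.2835*exp(2*w) - 13.333*exp(w) + 11.1241)*exp(w)/(1.39*exp(4*w) - 0.55*exp(3*w) + 3.35*exp(2*w) - 5.59*exp(w) + 0.6)^2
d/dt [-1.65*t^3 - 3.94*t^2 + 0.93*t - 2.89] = -4.95*t^2 - 7.88*t + 0.93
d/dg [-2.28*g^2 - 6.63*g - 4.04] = -4.56*g - 6.63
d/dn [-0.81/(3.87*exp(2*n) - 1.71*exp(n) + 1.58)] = (6.2694*exp(n) - 1.3851)*exp(n)/(3.87*exp(2*n) - 1.71*exp(n) + 1.58)^2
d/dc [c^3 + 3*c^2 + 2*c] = 3*c^2 + 6*c + 2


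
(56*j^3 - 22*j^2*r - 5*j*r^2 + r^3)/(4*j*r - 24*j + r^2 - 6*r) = (14*j^2 - 9*j*r + r^2)/(r - 6)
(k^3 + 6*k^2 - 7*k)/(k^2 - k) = k + 7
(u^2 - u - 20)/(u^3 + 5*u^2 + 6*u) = (u^2 - u - 20)/(u*(u^2 + 5*u + 6))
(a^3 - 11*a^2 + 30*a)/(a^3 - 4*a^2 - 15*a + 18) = a*(a - 5)/(a^2 + 2*a - 3)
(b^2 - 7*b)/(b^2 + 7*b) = (b - 7)/(b + 7)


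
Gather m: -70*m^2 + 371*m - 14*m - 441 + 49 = -70*m^2 + 357*m - 392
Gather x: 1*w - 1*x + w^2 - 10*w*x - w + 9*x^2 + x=w^2 - 10*w*x + 9*x^2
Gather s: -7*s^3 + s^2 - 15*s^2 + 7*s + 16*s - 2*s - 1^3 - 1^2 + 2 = -7*s^3 - 14*s^2 + 21*s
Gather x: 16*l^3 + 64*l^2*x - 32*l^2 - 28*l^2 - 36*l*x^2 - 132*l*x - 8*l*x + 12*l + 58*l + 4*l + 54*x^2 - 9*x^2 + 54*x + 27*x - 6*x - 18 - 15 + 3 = 16*l^3 - 60*l^2 + 74*l + x^2*(45 - 36*l) + x*(64*l^2 - 140*l + 75) - 30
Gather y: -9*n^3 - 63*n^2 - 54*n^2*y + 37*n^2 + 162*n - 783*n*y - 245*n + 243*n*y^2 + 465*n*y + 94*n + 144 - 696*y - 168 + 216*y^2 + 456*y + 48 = -9*n^3 - 26*n^2 + 11*n + y^2*(243*n + 216) + y*(-54*n^2 - 318*n - 240) + 24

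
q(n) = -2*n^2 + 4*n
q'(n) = 4 - 4*n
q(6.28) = -53.76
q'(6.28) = -21.12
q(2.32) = -1.48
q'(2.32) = -5.28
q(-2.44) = -21.67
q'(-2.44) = 13.76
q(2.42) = -2.03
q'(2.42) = -5.68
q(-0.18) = -0.78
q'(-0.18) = 4.72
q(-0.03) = -0.12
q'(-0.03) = 4.12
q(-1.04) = -6.32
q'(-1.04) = 8.16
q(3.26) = -8.22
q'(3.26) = -9.04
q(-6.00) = -96.00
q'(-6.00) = 28.00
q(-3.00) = -30.00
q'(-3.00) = 16.00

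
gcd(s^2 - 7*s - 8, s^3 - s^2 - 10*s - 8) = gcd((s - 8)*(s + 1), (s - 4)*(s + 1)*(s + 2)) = s + 1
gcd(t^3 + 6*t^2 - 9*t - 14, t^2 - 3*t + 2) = t - 2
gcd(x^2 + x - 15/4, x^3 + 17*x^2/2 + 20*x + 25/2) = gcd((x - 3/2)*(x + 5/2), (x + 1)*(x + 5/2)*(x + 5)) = x + 5/2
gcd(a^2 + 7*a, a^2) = a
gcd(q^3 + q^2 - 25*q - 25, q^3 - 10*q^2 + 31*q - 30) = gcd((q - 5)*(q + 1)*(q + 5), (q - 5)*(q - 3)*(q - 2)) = q - 5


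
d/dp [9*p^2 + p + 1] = 18*p + 1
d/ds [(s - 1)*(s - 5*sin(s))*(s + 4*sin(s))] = (1 - s)*(s + 4*sin(s))*(5*cos(s) - 1) + (s - 1)*(s - 5*sin(s))*(4*cos(s) + 1) + (s - 5*sin(s))*(s + 4*sin(s))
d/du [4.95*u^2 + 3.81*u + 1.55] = 9.9*u + 3.81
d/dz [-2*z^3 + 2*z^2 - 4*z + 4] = -6*z^2 + 4*z - 4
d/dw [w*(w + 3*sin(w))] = 3*w*cos(w) + 2*w + 3*sin(w)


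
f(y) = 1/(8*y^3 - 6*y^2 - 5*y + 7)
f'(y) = (-24*y^2 + 12*y + 5)/(8*y^3 - 6*y^2 - 5*y + 7)^2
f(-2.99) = -0.00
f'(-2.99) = -0.00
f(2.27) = 0.02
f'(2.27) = -0.03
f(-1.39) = -0.05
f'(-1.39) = -0.16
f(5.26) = 0.00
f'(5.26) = -0.00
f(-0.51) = 0.14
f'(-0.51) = -0.15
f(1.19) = 0.17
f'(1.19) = -0.40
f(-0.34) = 0.13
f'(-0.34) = -0.03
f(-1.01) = -0.43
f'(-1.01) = -5.91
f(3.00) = 0.01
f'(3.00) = -0.00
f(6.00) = 0.00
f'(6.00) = 0.00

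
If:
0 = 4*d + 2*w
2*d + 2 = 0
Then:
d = -1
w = 2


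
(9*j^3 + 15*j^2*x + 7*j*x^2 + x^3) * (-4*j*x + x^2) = -36*j^4*x - 51*j^3*x^2 - 13*j^2*x^3 + 3*j*x^4 + x^5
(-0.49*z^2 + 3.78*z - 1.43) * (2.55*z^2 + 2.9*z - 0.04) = -1.2495*z^4 + 8.218*z^3 + 7.3351*z^2 - 4.2982*z + 0.0572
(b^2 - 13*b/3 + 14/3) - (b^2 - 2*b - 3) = 23/3 - 7*b/3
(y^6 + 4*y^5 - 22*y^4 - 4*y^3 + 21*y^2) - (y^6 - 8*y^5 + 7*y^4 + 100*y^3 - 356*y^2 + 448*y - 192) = 12*y^5 - 29*y^4 - 104*y^3 + 377*y^2 - 448*y + 192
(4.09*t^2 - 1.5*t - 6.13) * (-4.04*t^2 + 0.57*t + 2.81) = -16.5236*t^4 + 8.3913*t^3 + 35.4031*t^2 - 7.7091*t - 17.2253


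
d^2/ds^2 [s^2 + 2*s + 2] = 2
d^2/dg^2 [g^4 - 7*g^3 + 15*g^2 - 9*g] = 12*g^2 - 42*g + 30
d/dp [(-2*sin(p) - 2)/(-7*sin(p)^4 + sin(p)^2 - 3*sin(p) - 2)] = 2*(-21*sin(p)^4 - 28*sin(p)^3 + sin(p)^2 + 2*sin(p) - 1)*cos(p)/(7*sin(p)^4 - sin(p)^2 + 3*sin(p) + 2)^2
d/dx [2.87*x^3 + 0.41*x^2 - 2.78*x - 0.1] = 8.61*x^2 + 0.82*x - 2.78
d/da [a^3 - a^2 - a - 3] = 3*a^2 - 2*a - 1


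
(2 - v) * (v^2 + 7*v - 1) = -v^3 - 5*v^2 + 15*v - 2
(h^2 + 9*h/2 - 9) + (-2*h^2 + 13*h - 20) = -h^2 + 35*h/2 - 29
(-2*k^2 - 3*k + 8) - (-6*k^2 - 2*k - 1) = 4*k^2 - k + 9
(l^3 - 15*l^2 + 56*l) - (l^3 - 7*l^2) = -8*l^2 + 56*l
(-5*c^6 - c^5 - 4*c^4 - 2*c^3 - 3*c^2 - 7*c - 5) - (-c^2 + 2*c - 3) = -5*c^6 - c^5 - 4*c^4 - 2*c^3 - 2*c^2 - 9*c - 2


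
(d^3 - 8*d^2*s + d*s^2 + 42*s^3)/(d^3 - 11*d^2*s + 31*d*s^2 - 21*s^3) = (-d - 2*s)/(-d + s)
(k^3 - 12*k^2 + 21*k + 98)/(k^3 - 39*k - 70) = (k - 7)/(k + 5)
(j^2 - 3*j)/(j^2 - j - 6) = j/(j + 2)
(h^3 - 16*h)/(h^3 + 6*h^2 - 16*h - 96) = h/(h + 6)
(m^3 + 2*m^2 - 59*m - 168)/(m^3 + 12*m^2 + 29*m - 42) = (m^2 - 5*m - 24)/(m^2 + 5*m - 6)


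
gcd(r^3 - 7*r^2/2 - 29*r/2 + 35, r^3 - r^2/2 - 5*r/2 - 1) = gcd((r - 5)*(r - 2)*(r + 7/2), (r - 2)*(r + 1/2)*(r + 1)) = r - 2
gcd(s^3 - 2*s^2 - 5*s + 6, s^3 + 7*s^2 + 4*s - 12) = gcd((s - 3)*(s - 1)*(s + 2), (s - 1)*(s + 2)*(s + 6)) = s^2 + s - 2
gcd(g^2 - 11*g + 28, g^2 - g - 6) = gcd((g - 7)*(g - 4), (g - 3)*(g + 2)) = 1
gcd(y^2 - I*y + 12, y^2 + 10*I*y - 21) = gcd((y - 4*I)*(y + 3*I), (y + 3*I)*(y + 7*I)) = y + 3*I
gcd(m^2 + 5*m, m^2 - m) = m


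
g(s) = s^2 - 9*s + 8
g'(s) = 2*s - 9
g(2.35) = -7.63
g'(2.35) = -4.30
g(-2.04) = 30.52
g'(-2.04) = -13.08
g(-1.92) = 28.97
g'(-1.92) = -12.84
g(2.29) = -7.37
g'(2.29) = -4.42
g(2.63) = -8.75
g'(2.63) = -3.74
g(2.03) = -6.15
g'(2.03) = -4.94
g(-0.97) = 17.67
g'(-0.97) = -10.94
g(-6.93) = 118.39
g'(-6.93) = -22.86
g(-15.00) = 368.00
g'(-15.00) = -39.00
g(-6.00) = 98.00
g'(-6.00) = -21.00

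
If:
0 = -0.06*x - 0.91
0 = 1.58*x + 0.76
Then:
No Solution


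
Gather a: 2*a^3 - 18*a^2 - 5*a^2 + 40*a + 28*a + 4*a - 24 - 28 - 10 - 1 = 2*a^3 - 23*a^2 + 72*a - 63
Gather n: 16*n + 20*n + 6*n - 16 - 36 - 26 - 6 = 42*n - 84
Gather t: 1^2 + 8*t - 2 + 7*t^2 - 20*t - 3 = 7*t^2 - 12*t - 4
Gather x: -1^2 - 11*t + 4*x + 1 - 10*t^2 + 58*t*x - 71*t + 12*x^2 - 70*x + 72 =-10*t^2 - 82*t + 12*x^2 + x*(58*t - 66) + 72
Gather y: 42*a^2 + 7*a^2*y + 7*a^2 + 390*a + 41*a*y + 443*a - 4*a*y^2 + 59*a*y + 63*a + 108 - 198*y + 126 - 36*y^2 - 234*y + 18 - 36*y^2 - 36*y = 49*a^2 + 896*a + y^2*(-4*a - 72) + y*(7*a^2 + 100*a - 468) + 252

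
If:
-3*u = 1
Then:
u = -1/3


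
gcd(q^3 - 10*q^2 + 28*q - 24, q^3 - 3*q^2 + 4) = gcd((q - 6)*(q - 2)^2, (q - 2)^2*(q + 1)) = q^2 - 4*q + 4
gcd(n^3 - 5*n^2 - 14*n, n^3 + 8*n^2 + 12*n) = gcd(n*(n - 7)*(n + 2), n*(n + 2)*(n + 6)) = n^2 + 2*n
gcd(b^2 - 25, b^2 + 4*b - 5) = b + 5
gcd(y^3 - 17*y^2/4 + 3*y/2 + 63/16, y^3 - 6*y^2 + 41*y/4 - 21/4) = y^2 - 5*y + 21/4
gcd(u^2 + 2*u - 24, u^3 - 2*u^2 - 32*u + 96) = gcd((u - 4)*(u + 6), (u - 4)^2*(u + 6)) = u^2 + 2*u - 24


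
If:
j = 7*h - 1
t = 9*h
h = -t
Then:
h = 0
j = -1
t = 0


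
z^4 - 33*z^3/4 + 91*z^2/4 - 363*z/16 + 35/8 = (z - 7/2)*(z - 5/2)*(z - 2)*(z - 1/4)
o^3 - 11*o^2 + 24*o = o*(o - 8)*(o - 3)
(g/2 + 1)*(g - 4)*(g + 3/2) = g^3/2 - g^2/4 - 11*g/2 - 6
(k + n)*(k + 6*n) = k^2 + 7*k*n + 6*n^2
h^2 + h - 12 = (h - 3)*(h + 4)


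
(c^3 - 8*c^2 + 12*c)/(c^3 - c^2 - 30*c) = (c - 2)/(c + 5)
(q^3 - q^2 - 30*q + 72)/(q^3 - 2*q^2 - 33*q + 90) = (q - 4)/(q - 5)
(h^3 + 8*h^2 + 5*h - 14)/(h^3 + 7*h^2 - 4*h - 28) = (h - 1)/(h - 2)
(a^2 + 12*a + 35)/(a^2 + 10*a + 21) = (a + 5)/(a + 3)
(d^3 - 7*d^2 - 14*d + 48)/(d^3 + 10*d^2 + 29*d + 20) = (d^3 - 7*d^2 - 14*d + 48)/(d^3 + 10*d^2 + 29*d + 20)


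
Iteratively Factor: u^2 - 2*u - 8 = (u - 4)*(u + 2)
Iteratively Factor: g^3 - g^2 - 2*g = (g)*(g^2 - g - 2) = g*(g - 2)*(g + 1)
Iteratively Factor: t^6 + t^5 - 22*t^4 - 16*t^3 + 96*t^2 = (t)*(t^5 + t^4 - 22*t^3 - 16*t^2 + 96*t) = t*(t + 3)*(t^4 - 2*t^3 - 16*t^2 + 32*t) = t*(t + 3)*(t + 4)*(t^3 - 6*t^2 + 8*t) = t*(t - 2)*(t + 3)*(t + 4)*(t^2 - 4*t) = t*(t - 4)*(t - 2)*(t + 3)*(t + 4)*(t)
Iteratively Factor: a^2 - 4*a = (a - 4)*(a)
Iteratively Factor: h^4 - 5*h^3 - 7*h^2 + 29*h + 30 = (h - 3)*(h^3 - 2*h^2 - 13*h - 10) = (h - 3)*(h + 1)*(h^2 - 3*h - 10) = (h - 3)*(h + 1)*(h + 2)*(h - 5)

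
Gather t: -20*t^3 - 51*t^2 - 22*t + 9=-20*t^3 - 51*t^2 - 22*t + 9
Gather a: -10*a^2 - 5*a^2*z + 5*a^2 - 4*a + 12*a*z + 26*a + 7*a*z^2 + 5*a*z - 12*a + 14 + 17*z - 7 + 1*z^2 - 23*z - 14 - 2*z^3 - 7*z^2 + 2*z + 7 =a^2*(-5*z - 5) + a*(7*z^2 + 17*z + 10) - 2*z^3 - 6*z^2 - 4*z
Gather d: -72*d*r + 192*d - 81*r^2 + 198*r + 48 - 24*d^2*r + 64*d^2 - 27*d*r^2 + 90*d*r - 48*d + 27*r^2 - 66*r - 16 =d^2*(64 - 24*r) + d*(-27*r^2 + 18*r + 144) - 54*r^2 + 132*r + 32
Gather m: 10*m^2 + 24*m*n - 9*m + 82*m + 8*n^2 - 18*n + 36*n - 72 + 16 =10*m^2 + m*(24*n + 73) + 8*n^2 + 18*n - 56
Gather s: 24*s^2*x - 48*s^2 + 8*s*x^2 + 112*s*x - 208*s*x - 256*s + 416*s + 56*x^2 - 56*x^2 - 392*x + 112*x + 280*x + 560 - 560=s^2*(24*x - 48) + s*(8*x^2 - 96*x + 160)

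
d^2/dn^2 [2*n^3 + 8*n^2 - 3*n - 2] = 12*n + 16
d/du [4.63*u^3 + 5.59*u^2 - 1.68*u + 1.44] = 13.89*u^2 + 11.18*u - 1.68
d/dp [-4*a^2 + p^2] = 2*p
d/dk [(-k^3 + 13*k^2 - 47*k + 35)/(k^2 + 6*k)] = (-k^4 - 12*k^3 + 125*k^2 - 70*k - 210)/(k^2*(k^2 + 12*k + 36))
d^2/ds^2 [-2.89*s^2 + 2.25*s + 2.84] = -5.78000000000000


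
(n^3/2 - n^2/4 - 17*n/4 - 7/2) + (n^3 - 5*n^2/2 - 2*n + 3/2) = 3*n^3/2 - 11*n^2/4 - 25*n/4 - 2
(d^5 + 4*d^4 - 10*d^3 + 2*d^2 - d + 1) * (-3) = -3*d^5 - 12*d^4 + 30*d^3 - 6*d^2 + 3*d - 3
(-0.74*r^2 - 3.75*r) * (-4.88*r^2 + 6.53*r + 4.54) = 3.6112*r^4 + 13.4678*r^3 - 27.8471*r^2 - 17.025*r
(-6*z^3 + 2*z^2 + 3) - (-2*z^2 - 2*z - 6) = -6*z^3 + 4*z^2 + 2*z + 9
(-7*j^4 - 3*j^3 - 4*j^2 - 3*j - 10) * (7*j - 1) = -49*j^5 - 14*j^4 - 25*j^3 - 17*j^2 - 67*j + 10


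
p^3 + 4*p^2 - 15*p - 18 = (p - 3)*(p + 1)*(p + 6)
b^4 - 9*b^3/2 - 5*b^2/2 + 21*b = b*(b - 7/2)*(b - 3)*(b + 2)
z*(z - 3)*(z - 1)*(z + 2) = z^4 - 2*z^3 - 5*z^2 + 6*z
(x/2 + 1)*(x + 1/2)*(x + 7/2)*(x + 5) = x^4/2 + 11*x^3/2 + 159*x^2/8 + 209*x/8 + 35/4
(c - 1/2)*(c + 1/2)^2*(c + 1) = c^4 + 3*c^3/2 + c^2/4 - 3*c/8 - 1/8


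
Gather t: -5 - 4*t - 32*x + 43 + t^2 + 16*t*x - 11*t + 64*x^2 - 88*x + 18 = t^2 + t*(16*x - 15) + 64*x^2 - 120*x + 56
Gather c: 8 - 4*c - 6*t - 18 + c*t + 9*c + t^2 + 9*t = c*(t + 5) + t^2 + 3*t - 10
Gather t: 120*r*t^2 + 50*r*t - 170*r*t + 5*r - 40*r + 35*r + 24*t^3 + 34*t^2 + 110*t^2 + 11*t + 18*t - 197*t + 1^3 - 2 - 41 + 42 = 24*t^3 + t^2*(120*r + 144) + t*(-120*r - 168)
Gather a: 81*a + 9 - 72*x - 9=81*a - 72*x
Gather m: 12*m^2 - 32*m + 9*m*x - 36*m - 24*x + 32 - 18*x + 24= 12*m^2 + m*(9*x - 68) - 42*x + 56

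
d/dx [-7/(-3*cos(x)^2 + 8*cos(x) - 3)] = 14*(3*cos(x) - 4)*sin(x)/(3*cos(x)^2 - 8*cos(x) + 3)^2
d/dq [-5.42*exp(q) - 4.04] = -5.42*exp(q)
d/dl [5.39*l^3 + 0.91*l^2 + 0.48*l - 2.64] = 16.17*l^2 + 1.82*l + 0.48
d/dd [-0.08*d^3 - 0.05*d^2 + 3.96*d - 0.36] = -0.24*d^2 - 0.1*d + 3.96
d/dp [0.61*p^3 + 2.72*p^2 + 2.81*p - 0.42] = 1.83*p^2 + 5.44*p + 2.81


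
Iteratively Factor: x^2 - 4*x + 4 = (x - 2)*(x - 2)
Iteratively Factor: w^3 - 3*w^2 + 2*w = (w)*(w^2 - 3*w + 2) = w*(w - 1)*(w - 2)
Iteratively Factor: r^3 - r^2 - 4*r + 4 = (r + 2)*(r^2 - 3*r + 2) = (r - 1)*(r + 2)*(r - 2)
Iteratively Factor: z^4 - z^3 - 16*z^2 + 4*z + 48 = (z - 2)*(z^3 + z^2 - 14*z - 24) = (z - 4)*(z - 2)*(z^2 + 5*z + 6) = (z - 4)*(z - 2)*(z + 2)*(z + 3)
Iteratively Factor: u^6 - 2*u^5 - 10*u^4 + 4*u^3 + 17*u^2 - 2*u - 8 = (u + 2)*(u^5 - 4*u^4 - 2*u^3 + 8*u^2 + u - 4) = (u + 1)*(u + 2)*(u^4 - 5*u^3 + 3*u^2 + 5*u - 4) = (u - 1)*(u + 1)*(u + 2)*(u^3 - 4*u^2 - u + 4) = (u - 4)*(u - 1)*(u + 1)*(u + 2)*(u^2 - 1) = (u - 4)*(u - 1)^2*(u + 1)*(u + 2)*(u + 1)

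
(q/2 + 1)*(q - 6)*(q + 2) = q^3/2 - q^2 - 10*q - 12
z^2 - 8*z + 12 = (z - 6)*(z - 2)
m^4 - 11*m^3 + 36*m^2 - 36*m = m*(m - 6)*(m - 3)*(m - 2)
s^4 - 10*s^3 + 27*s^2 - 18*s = s*(s - 6)*(s - 3)*(s - 1)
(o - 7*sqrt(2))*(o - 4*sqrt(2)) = o^2 - 11*sqrt(2)*o + 56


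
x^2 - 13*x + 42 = (x - 7)*(x - 6)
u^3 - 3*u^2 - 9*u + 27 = (u - 3)^2*(u + 3)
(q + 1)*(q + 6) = q^2 + 7*q + 6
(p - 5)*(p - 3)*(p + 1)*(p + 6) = p^4 - p^3 - 35*p^2 + 57*p + 90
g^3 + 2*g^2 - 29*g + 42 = (g - 3)*(g - 2)*(g + 7)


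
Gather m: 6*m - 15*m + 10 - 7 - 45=-9*m - 42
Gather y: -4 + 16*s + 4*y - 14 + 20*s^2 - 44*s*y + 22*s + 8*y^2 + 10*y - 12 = 20*s^2 + 38*s + 8*y^2 + y*(14 - 44*s) - 30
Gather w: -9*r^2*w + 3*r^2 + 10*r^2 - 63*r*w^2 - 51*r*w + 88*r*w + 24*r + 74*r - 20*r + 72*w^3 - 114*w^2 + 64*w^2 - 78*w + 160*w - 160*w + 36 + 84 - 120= 13*r^2 + 78*r + 72*w^3 + w^2*(-63*r - 50) + w*(-9*r^2 + 37*r - 78)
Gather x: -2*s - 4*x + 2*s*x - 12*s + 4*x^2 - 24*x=-14*s + 4*x^2 + x*(2*s - 28)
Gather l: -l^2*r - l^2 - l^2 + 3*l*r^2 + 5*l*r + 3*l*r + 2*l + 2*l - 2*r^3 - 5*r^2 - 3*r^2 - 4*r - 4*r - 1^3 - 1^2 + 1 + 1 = l^2*(-r - 2) + l*(3*r^2 + 8*r + 4) - 2*r^3 - 8*r^2 - 8*r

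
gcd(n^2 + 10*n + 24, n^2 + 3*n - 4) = n + 4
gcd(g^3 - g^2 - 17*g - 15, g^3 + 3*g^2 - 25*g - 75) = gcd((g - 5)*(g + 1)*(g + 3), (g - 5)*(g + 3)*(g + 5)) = g^2 - 2*g - 15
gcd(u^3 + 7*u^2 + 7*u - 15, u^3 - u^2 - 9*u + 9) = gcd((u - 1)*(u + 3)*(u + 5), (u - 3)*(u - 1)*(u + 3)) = u^2 + 2*u - 3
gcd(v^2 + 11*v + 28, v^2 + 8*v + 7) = v + 7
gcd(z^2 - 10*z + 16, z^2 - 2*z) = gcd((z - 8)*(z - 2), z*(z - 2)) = z - 2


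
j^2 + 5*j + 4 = (j + 1)*(j + 4)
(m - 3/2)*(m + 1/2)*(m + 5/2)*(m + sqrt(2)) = m^4 + sqrt(2)*m^3 + 3*m^3/2 - 13*m^2/4 + 3*sqrt(2)*m^2/2 - 13*sqrt(2)*m/4 - 15*m/8 - 15*sqrt(2)/8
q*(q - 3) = q^2 - 3*q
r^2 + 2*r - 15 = (r - 3)*(r + 5)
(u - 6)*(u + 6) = u^2 - 36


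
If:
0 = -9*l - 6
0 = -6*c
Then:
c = 0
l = -2/3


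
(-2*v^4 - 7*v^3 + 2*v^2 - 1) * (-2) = 4*v^4 + 14*v^3 - 4*v^2 + 2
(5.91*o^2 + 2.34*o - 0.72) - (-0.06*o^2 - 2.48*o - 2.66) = 5.97*o^2 + 4.82*o + 1.94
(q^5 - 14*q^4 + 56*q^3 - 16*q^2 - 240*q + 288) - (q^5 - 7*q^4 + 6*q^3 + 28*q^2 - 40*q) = -7*q^4 + 50*q^3 - 44*q^2 - 200*q + 288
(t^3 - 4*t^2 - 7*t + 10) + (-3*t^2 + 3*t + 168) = t^3 - 7*t^2 - 4*t + 178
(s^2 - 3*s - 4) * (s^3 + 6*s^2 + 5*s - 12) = s^5 + 3*s^4 - 17*s^3 - 51*s^2 + 16*s + 48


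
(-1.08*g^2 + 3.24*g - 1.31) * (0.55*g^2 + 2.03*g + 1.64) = -0.594*g^4 - 0.4104*g^3 + 4.0855*g^2 + 2.6543*g - 2.1484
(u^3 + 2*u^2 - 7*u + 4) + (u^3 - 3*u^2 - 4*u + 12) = 2*u^3 - u^2 - 11*u + 16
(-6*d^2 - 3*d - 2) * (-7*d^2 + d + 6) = 42*d^4 + 15*d^3 - 25*d^2 - 20*d - 12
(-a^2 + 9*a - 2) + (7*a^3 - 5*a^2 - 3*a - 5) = 7*a^3 - 6*a^2 + 6*a - 7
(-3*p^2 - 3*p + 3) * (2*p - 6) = -6*p^3 + 12*p^2 + 24*p - 18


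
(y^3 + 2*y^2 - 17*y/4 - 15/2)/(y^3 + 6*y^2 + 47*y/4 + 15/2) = (y - 2)/(y + 2)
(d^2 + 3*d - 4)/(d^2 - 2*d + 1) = (d + 4)/(d - 1)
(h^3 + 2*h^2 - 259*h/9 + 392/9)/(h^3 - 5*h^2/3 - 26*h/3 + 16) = (h^2 + 14*h/3 - 49/3)/(h^2 + h - 6)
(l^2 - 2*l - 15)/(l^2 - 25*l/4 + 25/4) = 4*(l + 3)/(4*l - 5)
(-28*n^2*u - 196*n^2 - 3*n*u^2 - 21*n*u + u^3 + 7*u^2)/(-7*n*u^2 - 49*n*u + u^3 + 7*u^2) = (4*n + u)/u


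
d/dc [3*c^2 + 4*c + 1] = 6*c + 4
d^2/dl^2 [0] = 0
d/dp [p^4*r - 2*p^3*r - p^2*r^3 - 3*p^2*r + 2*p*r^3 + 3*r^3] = 2*r*(2*p^3 - 3*p^2 - p*r^2 - 3*p + r^2)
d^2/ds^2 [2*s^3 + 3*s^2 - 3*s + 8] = 12*s + 6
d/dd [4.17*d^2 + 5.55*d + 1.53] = 8.34*d + 5.55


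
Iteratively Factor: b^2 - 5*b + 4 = (b - 1)*(b - 4)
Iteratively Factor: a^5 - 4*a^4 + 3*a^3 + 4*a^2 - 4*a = (a - 2)*(a^4 - 2*a^3 - a^2 + 2*a) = (a - 2)^2*(a^3 - a) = (a - 2)^2*(a + 1)*(a^2 - a) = a*(a - 2)^2*(a + 1)*(a - 1)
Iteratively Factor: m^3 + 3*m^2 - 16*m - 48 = (m + 3)*(m^2 - 16) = (m - 4)*(m + 3)*(m + 4)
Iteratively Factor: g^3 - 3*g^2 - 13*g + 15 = (g + 3)*(g^2 - 6*g + 5) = (g - 5)*(g + 3)*(g - 1)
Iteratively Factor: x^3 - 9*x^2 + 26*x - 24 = (x - 2)*(x^2 - 7*x + 12) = (x - 4)*(x - 2)*(x - 3)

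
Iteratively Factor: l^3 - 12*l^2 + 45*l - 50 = (l - 2)*(l^2 - 10*l + 25) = (l - 5)*(l - 2)*(l - 5)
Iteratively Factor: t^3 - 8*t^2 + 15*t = (t - 3)*(t^2 - 5*t) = t*(t - 3)*(t - 5)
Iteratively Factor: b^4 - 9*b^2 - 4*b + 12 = (b + 2)*(b^3 - 2*b^2 - 5*b + 6) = (b - 3)*(b + 2)*(b^2 + b - 2) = (b - 3)*(b + 2)^2*(b - 1)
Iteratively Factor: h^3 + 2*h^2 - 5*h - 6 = (h + 1)*(h^2 + h - 6) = (h + 1)*(h + 3)*(h - 2)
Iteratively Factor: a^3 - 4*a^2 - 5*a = (a - 5)*(a^2 + a) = a*(a - 5)*(a + 1)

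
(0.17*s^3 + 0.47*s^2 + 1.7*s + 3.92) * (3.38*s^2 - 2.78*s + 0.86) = 0.5746*s^5 + 1.116*s^4 + 4.5856*s^3 + 8.9278*s^2 - 9.4356*s + 3.3712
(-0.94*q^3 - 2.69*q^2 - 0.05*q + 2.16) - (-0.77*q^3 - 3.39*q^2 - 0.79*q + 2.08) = -0.17*q^3 + 0.7*q^2 + 0.74*q + 0.0800000000000001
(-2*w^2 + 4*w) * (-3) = 6*w^2 - 12*w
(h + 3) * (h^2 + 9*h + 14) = h^3 + 12*h^2 + 41*h + 42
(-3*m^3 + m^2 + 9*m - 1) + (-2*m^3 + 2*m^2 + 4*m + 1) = -5*m^3 + 3*m^2 + 13*m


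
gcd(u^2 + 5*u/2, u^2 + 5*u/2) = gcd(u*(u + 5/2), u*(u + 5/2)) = u^2 + 5*u/2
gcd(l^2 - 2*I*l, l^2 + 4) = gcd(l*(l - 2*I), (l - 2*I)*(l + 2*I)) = l - 2*I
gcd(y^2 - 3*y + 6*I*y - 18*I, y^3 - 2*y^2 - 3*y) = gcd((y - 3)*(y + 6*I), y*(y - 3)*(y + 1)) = y - 3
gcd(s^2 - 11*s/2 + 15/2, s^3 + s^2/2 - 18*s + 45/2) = s - 3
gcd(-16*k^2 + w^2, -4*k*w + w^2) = -4*k + w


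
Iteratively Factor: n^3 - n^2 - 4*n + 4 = (n + 2)*(n^2 - 3*n + 2) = (n - 1)*(n + 2)*(n - 2)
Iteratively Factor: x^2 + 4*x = (x)*(x + 4)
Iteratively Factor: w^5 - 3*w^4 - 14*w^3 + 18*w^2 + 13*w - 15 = (w - 5)*(w^4 + 2*w^3 - 4*w^2 - 2*w + 3) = (w - 5)*(w + 3)*(w^3 - w^2 - w + 1) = (w - 5)*(w - 1)*(w + 3)*(w^2 - 1) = (w - 5)*(w - 1)^2*(w + 3)*(w + 1)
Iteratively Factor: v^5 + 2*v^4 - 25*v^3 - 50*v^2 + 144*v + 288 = (v - 4)*(v^4 + 6*v^3 - v^2 - 54*v - 72) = (v - 4)*(v + 3)*(v^3 + 3*v^2 - 10*v - 24) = (v - 4)*(v - 3)*(v + 3)*(v^2 + 6*v + 8) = (v - 4)*(v - 3)*(v + 3)*(v + 4)*(v + 2)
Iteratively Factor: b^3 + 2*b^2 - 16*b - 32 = (b + 4)*(b^2 - 2*b - 8) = (b + 2)*(b + 4)*(b - 4)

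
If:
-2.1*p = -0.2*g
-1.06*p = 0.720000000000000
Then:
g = -7.13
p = -0.68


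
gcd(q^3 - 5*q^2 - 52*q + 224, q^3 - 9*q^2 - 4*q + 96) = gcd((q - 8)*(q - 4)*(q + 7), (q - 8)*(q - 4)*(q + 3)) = q^2 - 12*q + 32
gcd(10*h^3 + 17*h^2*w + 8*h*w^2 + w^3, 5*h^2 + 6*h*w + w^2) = 5*h^2 + 6*h*w + w^2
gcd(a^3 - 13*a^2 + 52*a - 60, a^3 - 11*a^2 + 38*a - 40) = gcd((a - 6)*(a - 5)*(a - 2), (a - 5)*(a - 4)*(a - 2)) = a^2 - 7*a + 10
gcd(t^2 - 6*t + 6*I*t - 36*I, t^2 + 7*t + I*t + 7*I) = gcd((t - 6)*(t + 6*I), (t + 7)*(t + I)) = 1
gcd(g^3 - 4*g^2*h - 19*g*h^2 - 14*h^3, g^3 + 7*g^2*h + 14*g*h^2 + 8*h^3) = g^2 + 3*g*h + 2*h^2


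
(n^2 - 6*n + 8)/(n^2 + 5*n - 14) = (n - 4)/(n + 7)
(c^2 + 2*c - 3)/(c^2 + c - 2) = (c + 3)/(c + 2)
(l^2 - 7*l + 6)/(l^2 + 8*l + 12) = (l^2 - 7*l + 6)/(l^2 + 8*l + 12)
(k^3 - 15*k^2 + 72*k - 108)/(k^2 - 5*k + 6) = (k^2 - 12*k + 36)/(k - 2)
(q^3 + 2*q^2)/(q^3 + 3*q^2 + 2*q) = q/(q + 1)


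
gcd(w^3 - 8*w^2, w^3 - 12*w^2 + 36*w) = w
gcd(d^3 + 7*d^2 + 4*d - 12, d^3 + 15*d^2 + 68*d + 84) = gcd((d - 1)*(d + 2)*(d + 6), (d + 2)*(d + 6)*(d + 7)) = d^2 + 8*d + 12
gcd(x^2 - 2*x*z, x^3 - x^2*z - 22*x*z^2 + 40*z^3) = x - 2*z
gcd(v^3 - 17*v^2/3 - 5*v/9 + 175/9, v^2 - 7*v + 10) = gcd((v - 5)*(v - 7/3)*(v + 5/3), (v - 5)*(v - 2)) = v - 5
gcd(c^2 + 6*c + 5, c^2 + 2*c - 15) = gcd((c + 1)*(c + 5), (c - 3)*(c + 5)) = c + 5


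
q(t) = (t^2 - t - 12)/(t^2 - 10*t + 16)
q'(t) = (10 - 2*t)*(t^2 - t - 12)/(t^2 - 10*t + 16)^2 + (2*t - 1)/(t^2 - 10*t + 16)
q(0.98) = -1.68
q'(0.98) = -1.75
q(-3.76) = 0.09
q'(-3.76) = -0.10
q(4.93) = -0.82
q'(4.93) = -0.97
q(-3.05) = 0.01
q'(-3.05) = -0.13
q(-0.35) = -0.59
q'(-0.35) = -0.41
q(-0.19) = -0.66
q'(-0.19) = -0.46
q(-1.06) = -0.35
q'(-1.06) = -0.27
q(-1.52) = -0.24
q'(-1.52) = -0.22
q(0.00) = -0.75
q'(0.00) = -0.53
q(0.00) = -0.75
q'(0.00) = -0.53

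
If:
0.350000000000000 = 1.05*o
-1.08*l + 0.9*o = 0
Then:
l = 0.28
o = 0.33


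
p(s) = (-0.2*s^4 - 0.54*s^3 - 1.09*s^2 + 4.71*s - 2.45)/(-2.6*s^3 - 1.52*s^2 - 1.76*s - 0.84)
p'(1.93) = 0.21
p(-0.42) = 26.02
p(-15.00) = -1.02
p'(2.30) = 0.18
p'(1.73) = 0.23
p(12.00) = 1.09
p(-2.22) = -0.72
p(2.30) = 0.21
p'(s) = (7.8*s^2 + 3.04*s + 1.76)*(-0.2*s^4 - 0.54*s^3 - 1.09*s^2 + 4.71*s - 2.45)/(-2.6*s^3 - 1.52*s^2 - 1.76*s - 0.84)^2 + (-0.8*s^3 - 1.62*s^2 - 2.18*s + 4.71)/(-2.6*s^3 - 1.52*s^2 - 1.76*s - 0.84) = (0.52*s^6 + 0.608000000000001*s^5 - 0.9572*s^4 + 27.0648*s^3 - 8.67160000000001*s^2 - 5.6168*s - 8.2684)/(6.76*s^6 + 7.904*s^5 + 11.4624*s^4 + 9.7184*s^3 + 5.6512*s^2 + 2.9568*s + 0.7056)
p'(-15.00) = 0.07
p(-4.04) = -0.37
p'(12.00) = 0.08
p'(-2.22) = -0.57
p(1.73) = 0.10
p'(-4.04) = -0.02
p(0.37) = 0.48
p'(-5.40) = 0.03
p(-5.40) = -0.39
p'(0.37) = -3.04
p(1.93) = 0.14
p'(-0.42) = -304.98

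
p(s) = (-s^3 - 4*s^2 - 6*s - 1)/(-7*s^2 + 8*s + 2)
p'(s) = (14*s - 8)*(-s^3 - 4*s^2 - 6*s - 1)/(-7*s^2 + 8*s + 2)^2 + (-3*s^2 - 8*s - 6)/(-7*s^2 + 8*s + 2) = (7*s^4 - 16*s^3 - 80*s^2 - 30*s - 4)/(49*s^4 - 112*s^3 + 36*s^2 + 32*s + 4)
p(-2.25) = -0.07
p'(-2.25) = 0.01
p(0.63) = -1.55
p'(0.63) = -3.17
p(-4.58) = -0.21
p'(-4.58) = 0.09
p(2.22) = 3.05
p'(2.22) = -2.16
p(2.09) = 3.39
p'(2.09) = -3.05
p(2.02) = 3.62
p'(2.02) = -3.76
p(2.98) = 2.23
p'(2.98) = -0.51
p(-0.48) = -0.31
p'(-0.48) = -0.49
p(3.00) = 2.22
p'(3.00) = -0.50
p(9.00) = 2.25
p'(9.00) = 0.11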